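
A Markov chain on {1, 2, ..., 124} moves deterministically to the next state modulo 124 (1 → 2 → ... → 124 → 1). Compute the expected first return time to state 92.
E[T_92 | X_0 = 92] = 124

The chain cycles deterministically, so starting at state 92 it returns in exactly 124 steps. Equivalently, the stationary distribution is uniform π_j = 1/124 for every state j, so by Kac's formula E[T_92] = 1/π_92 = 124.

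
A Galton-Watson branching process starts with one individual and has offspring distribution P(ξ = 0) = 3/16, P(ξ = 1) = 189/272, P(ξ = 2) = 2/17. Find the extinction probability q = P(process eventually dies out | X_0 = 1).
q = 1

Mean offspring μ = 0·3/16 + 1·189/272 + 2·2/17 = 253/272 ≤ 1. For μ ≤ 1 with offspring not concentrated at 1, the Galton-Watson process goes extinct almost surely, so q = 1.
(Algebraic check: The pgf is f(s) = 3/16 + 189/272·s + 2/17·s². The extinction probability q is the smallest fixed point of f in [0, 1]. Setting s = f(s):
  2/17·s² + (189/272 − 1)·s + 3/16 = 0
  2/17·s² − (3/16 + 2/17)·s + 3/16 = 0
which factors as (s − 1)·(2/17·s − 3/16) = 0, giving roots s = 1 and s = (3/16)/(2/17) = 51/32. Since 51/32 ≥ 1, the smallest root in [0, 1] is s = 1.)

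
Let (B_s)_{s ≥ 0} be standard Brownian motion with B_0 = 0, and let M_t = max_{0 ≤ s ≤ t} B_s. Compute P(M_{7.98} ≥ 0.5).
P(M_{7.98} ≥ 0.5) = 2·P(B_{7.98} ≥ 0.5) = 2(1 − Φ(0.5/√7.98)) ≈ 0.8595

By the reflection principle for Brownian motion, P(M_t ≥ a) = 2 · P(B_t ≥ a) for a ≥ 0. Since B_t ~ N(0, t), P(B_t ≥ 0.5) = 1 − Φ(0.5/√t) = 1 − Φ(0.5/√7.98) = 1 − Φ(0.1770). So
  P(M_{7.98} ≥ 0.5) = 2(1 − Φ(0.1770)) ≈ 0.8595.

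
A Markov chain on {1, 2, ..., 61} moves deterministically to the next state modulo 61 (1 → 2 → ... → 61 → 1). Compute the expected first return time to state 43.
E[T_43 | X_0 = 43] = 61

The chain cycles deterministically, so starting at state 43 it returns in exactly 61 steps. Equivalently, the stationary distribution is uniform π_j = 1/61 for every state j, so by Kac's formula E[T_43] = 1/π_43 = 61.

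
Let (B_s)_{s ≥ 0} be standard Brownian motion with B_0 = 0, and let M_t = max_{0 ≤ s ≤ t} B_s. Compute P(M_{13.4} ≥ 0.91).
P(M_{13.4} ≥ 0.91) = 2·P(B_{13.4} ≥ 0.91) = 2(1 − Φ(0.91/√13.4)) ≈ 0.8037

By the reflection principle for Brownian motion, P(M_t ≥ a) = 2 · P(B_t ≥ a) for a ≥ 0. Since B_t ~ N(0, t), P(B_t ≥ 0.91) = 1 − Φ(0.91/√t) = 1 − Φ(0.91/√13.4) = 1 − Φ(0.2486). So
  P(M_{13.4} ≥ 0.91) = 2(1 − Φ(0.2486)) ≈ 0.8037.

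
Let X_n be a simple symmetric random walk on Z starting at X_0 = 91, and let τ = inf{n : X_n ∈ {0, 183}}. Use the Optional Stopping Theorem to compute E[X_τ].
E[X_τ] = 91

X_n is a martingale and τ is a bounded-mean stopping time (indeed τ is finite a.s. with bounded expectation since the walk is in a bounded region). By the OST, E[X_τ] = E[X_0] = 91. Equivalently: E[X_τ] = 183 · P(hit 183 first) + 0 · P(hit 0 first) = 183 · (91/183) = 91.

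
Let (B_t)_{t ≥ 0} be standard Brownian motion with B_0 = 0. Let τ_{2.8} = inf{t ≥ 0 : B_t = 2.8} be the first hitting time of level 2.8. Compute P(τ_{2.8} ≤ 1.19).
P(τ_{2.8} ≤ 1.19) = 2(1 − Φ(2.8/√1.19)) = 2(1 − Φ(2.5668)) ≈ 0.0103

By the reflection principle for standard BM, P(τ_b ≤ t) = 2 · P(B_t ≥ b). Since B_t ~ N(0, t), P(B_t ≥ 2.8) = 1 − Φ(2.8/√t) = 1 − Φ(2.8/√1.19) = 1 − Φ(2.5668) ≈ 0.00513. Doubling: P(τ_{2.8} ≤ 1.19) ≈ 2 · 0.00513 = 0.01026 ≈ 0.0103.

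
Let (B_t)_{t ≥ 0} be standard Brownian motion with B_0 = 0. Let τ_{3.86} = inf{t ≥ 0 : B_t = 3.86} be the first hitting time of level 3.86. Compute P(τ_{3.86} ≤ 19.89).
P(τ_{3.86} ≤ 19.89) = 2(1 − Φ(3.86/√19.89)) = 2(1 − Φ(0.8655)) ≈ 0.3868

By the reflection principle for standard BM, P(τ_b ≤ t) = 2 · P(B_t ≥ b). Since B_t ~ N(0, t), P(B_t ≥ 3.86) = 1 − Φ(3.86/√t) = 1 − Φ(3.86/√19.89) = 1 − Φ(0.8655) ≈ 0.19338. Doubling: P(τ_{3.86} ≤ 19.89) ≈ 2 · 0.19338 = 0.38676 ≈ 0.3868.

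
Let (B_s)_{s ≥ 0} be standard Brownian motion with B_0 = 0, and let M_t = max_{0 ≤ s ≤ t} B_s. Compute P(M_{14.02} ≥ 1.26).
P(M_{14.02} ≥ 1.26) = 2·P(B_{14.02} ≥ 1.26) = 2(1 − Φ(1.26/√14.02)) ≈ 0.7365

By the reflection principle for Brownian motion, P(M_t ≥ a) = 2 · P(B_t ≥ a) for a ≥ 0. Since B_t ~ N(0, t), P(B_t ≥ 1.26) = 1 − Φ(1.26/√t) = 1 − Φ(1.26/√14.02) = 1 − Φ(0.3365). So
  P(M_{14.02} ≥ 1.26) = 2(1 − Φ(0.3365)) ≈ 0.7365.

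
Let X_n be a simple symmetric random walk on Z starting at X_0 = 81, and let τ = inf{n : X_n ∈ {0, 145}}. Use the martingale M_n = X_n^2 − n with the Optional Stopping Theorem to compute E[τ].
E[τ] = 5184

M_n = X_n^2 − n is a martingale (since E[X_{n+1}^2 | F_n] = X_n^2 + 1). By OST (τ has finite mean in a bounded region), E[M_τ] = E[M_0] = X_0^2 − 0 = 81^2 = 6561. Also E[M_τ] = E[X_τ^2] − E[τ]. The walk exits at 0 or 145, with P(hit 145 first) = 81/145, so E[X_τ^2] = 145^2 · 81/145 + 0 = 11745. Thus E[τ] = E[X_τ^2] − E[M_τ] = 11745 − 6561 = 5184 = 81(145 − 81) = 5184.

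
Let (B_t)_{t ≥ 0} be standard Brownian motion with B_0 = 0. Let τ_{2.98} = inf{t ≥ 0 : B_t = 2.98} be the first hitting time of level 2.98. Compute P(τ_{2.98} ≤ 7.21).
P(τ_{2.98} ≤ 7.21) = 2(1 − Φ(2.98/√7.21)) = 2(1 − Φ(1.1098)) ≈ 0.2671

By the reflection principle for standard BM, P(τ_b ≤ t) = 2 · P(B_t ≥ b). Since B_t ~ N(0, t), P(B_t ≥ 2.98) = 1 − Φ(2.98/√t) = 1 − Φ(2.98/√7.21) = 1 − Φ(1.1098) ≈ 0.13354. Doubling: P(τ_{2.98} ≤ 7.21) ≈ 2 · 0.13354 = 0.26708 ≈ 0.2671.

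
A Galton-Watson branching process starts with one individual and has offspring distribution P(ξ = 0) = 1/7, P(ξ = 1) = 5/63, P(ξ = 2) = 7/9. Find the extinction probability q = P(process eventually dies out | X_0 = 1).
q = 9/49

The pgf is f(s) = 1/7 + 5/63·s + 7/9·s². The extinction probability q is the smallest fixed point of f in [0, 1]. Setting s = f(s):
  7/9·s² + (5/63 − 1)·s + 1/7 = 0
  7/9·s² − (1/7 + 7/9)·s + 1/7 = 0
which factors as (s − 1)·(7/9·s − 1/7) = 0, giving roots s = 1 and s = (1/7)/(7/9) = 9/49.
Mean offspring μ = 5/63 + 2·7/9 = 103/63 > 1 (supercritical), so q < 1. The extinction probability is the smaller root: q = (1/7)/(7/9) = 9/49.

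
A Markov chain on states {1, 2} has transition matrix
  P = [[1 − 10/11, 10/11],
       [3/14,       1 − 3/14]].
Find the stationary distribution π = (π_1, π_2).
π_1 = 33/173, π_2 = 140/173

Solve πP = π with π_1 + π_2 = 1. From πP = π: π_1 · (1 − 10/11) + π_2 · 3/14 = π_1 ⇒ π_2 · 3/14 = π_1 · 10/11 ⇒ π_2/π_1 = (10/11)/(3/14) = 140/33. Together with π_1 + π_2 = 1:
  π_1 = (3/14)/(10/11 + 3/14) = (3/14)/(173/154) = 33/173,
  π_2 = (10/11)/(10/11 + 3/14) = (10/11)/(173/154) = 140/173.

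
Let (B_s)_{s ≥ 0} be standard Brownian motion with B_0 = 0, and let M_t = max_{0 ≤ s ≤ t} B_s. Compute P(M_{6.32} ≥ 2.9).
P(M_{6.32} ≥ 2.9) = 2·P(B_{6.32} ≥ 2.9) = 2(1 − Φ(2.9/√6.32)) ≈ 0.2487

By the reflection principle for Brownian motion, P(M_t ≥ a) = 2 · P(B_t ≥ a) for a ≥ 0. Since B_t ~ N(0, t), P(B_t ≥ 2.9) = 1 − Φ(2.9/√t) = 1 − Φ(2.9/√6.32) = 1 − Φ(1.1536). So
  P(M_{6.32} ≥ 2.9) = 2(1 − Φ(1.1536)) ≈ 0.2487.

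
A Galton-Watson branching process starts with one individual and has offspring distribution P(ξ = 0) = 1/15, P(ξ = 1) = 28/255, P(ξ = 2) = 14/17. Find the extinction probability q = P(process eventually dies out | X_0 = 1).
q = 17/210

The pgf is f(s) = 1/15 + 28/255·s + 14/17·s². The extinction probability q is the smallest fixed point of f in [0, 1]. Setting s = f(s):
  14/17·s² + (28/255 − 1)·s + 1/15 = 0
  14/17·s² − (1/15 + 14/17)·s + 1/15 = 0
which factors as (s − 1)·(14/17·s − 1/15) = 0, giving roots s = 1 and s = (1/15)/(14/17) = 17/210.
Mean offspring μ = 28/255 + 2·14/17 = 448/255 > 1 (supercritical), so q < 1. The extinction probability is the smaller root: q = (1/15)/(14/17) = 17/210.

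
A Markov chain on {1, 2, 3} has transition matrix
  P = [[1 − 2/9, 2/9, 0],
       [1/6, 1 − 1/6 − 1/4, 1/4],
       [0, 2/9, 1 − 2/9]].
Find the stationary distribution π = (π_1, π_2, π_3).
π = (6/23, 8/23, 9/23)

This is a birth-death chain on three states, which satisfies detailed balance: π_1 · P_{12} = π_2 · P_{21} and π_2 · P_{23} = π_3 · P_{32}.
From π_1 · 2/9 = π_2 · 1/6: π_2/π_1 = (2/9)/(1/6) = 4/3.
From π_2 · 1/4 = π_3 · 2/9: π_3/π_2 = (1/4)/(2/9) = 9/8.
Take π_1 proportional to 1; then unnormalized π = (1, 4/3, 3/2). Normalize by dividing by the sum 23/6:
  π = (6/23, 8/23, 9/23).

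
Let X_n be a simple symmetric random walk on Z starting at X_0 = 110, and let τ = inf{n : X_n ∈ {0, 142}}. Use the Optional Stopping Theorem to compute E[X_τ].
E[X_τ] = 110

X_n is a martingale and τ is a bounded-mean stopping time (indeed τ is finite a.s. with bounded expectation since the walk is in a bounded region). By the OST, E[X_τ] = E[X_0] = 110. Equivalently: E[X_τ] = 142 · P(hit 142 first) + 0 · P(hit 0 first) = 142 · (110/142) = 110.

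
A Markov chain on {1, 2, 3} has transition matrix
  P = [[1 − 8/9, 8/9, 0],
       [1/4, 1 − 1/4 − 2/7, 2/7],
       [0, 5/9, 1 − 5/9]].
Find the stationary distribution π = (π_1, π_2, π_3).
π = (315/2011, 1120/2011, 576/2011)

This is a birth-death chain on three states, which satisfies detailed balance: π_1 · P_{12} = π_2 · P_{21} and π_2 · P_{23} = π_3 · P_{32}.
From π_1 · 8/9 = π_2 · 1/4: π_2/π_1 = (8/9)/(1/4) = 32/9.
From π_2 · 2/7 = π_3 · 5/9: π_3/π_2 = (2/7)/(5/9) = 18/35.
Take π_1 proportional to 1; then unnormalized π = (1, 32/9, 64/35). Normalize by dividing by the sum 2011/315:
  π = (315/2011, 1120/2011, 576/2011).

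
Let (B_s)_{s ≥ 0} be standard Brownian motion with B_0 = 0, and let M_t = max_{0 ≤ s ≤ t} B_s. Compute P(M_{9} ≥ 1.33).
P(M_{9} ≥ 1.33) = 2·P(B_{9} ≥ 1.33) = 2(1 − Φ(1.33/√9)) ≈ 0.6575

By the reflection principle for Brownian motion, P(M_t ≥ a) = 2 · P(B_t ≥ a) for a ≥ 0. Since B_t ~ N(0, t), P(B_t ≥ 1.33) = 1 − Φ(1.33/√t) = 1 − Φ(1.33/√9) = 1 − Φ(0.4433). So
  P(M_{9} ≥ 1.33) = 2(1 − Φ(0.4433)) ≈ 0.6575.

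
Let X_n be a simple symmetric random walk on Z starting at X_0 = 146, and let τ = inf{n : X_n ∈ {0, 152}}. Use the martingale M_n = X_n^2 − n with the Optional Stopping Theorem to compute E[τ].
E[τ] = 876

M_n = X_n^2 − n is a martingale (since E[X_{n+1}^2 | F_n] = X_n^2 + 1). By OST (τ has finite mean in a bounded region), E[M_τ] = E[M_0] = X_0^2 − 0 = 146^2 = 21316. Also E[M_τ] = E[X_τ^2] − E[τ]. The walk exits at 0 or 152, with P(hit 152 first) = 146/152, so E[X_τ^2] = 152^2 · 146/152 + 0 = 22192. Thus E[τ] = E[X_τ^2] − E[M_τ] = 22192 − 21316 = 876 = 146(152 − 146) = 876.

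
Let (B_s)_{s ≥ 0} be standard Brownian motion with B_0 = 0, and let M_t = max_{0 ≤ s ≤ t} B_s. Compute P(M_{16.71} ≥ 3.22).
P(M_{16.71} ≥ 3.22) = 2·P(B_{16.71} ≥ 3.22) = 2(1 − Φ(3.22/√16.71)) ≈ 0.4309

By the reflection principle for Brownian motion, P(M_t ≥ a) = 2 · P(B_t ≥ a) for a ≥ 0. Since B_t ~ N(0, t), P(B_t ≥ 3.22) = 1 − Φ(3.22/√t) = 1 − Φ(3.22/√16.71) = 1 − Φ(0.7877). So
  P(M_{16.71} ≥ 3.22) = 2(1 − Φ(0.7877)) ≈ 0.4309.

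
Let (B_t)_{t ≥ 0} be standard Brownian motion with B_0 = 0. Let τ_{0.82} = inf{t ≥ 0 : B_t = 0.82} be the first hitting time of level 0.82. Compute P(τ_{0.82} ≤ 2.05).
P(τ_{0.82} ≤ 2.05) = 2(1 − Φ(0.82/√2.05)) = 2(1 − Φ(0.5727)) ≈ 0.5668

By the reflection principle for standard BM, P(τ_b ≤ t) = 2 · P(B_t ≥ b). Since B_t ~ N(0, t), P(B_t ≥ 0.82) = 1 − Φ(0.82/√t) = 1 − Φ(0.82/√2.05) = 1 − Φ(0.5727) ≈ 0.28342. Doubling: P(τ_{0.82} ≤ 2.05) ≈ 2 · 0.28342 = 0.56684 ≈ 0.5668.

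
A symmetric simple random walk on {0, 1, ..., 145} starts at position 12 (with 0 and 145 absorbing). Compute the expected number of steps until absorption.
E[τ | X_0 = 12] = 1596

Let v_k = E[τ | X_0 = k]. Boundary: v_0 = v_145 = 0. Recurrence: v_k = 1 + (v_{k-1} + v_{k+1})/2 for 1 ≤ k ≤ 144. The particular solution to v_k − (v_{k-1} + v_{k+1})/2 = 1 is v_k = −k^2. Adding homogeneous solution A + B k and matching boundaries gives v_k = k (145 − k). Substituting k = 12: v_12 = 12 · 133 = 1596.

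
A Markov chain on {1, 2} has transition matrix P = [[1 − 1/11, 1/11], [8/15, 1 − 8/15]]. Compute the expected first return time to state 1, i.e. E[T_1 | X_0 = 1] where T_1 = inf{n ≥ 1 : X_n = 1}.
E[T_1 | X_0 = 1] = 1/π_1 = 103/88

For an irreducible recurrent Markov chain with stationary distribution π, E[T_i | X_0 = i] = 1/π_i (Kac's formula). Here π_1 = (8/15)/(1/11 + 8/15) = (8/15)/(103/165) = 88/103, so E[T_1 | X_0 = 1] = 1/π_1 = (1/11 + 8/15)/(8/15) = (103/165)/(8/15) = 103/88.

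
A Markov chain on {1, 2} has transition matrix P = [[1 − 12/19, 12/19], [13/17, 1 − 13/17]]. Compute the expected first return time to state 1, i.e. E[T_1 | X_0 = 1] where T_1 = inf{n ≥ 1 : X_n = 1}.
E[T_1 | X_0 = 1] = 1/π_1 = 451/247

For an irreducible recurrent Markov chain with stationary distribution π, E[T_i | X_0 = i] = 1/π_i (Kac's formula). Here π_1 = (13/17)/(12/19 + 13/17) = (13/17)/(451/323) = 247/451, so E[T_1 | X_0 = 1] = 1/π_1 = (12/19 + 13/17)/(13/17) = (451/323)/(13/17) = 451/247.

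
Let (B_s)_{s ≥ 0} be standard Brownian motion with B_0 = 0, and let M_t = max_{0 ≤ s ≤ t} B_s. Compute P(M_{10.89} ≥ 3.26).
P(M_{10.89} ≥ 3.26) = 2·P(B_{10.89} ≥ 3.26) = 2(1 − Φ(3.26/√10.89)) ≈ 0.3232

By the reflection principle for Brownian motion, P(M_t ≥ a) = 2 · P(B_t ≥ a) for a ≥ 0. Since B_t ~ N(0, t), P(B_t ≥ 3.26) = 1 − Φ(3.26/√t) = 1 − Φ(3.26/√10.89) = 1 − Φ(0.9879). So
  P(M_{10.89} ≥ 3.26) = 2(1 − Φ(0.9879)) ≈ 0.3232.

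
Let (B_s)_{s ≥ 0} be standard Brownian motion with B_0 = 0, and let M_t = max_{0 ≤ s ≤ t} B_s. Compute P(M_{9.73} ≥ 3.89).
P(M_{9.73} ≥ 3.89) = 2·P(B_{9.73} ≥ 3.89) = 2(1 − Φ(3.89/√9.73)) ≈ 0.2124

By the reflection principle for Brownian motion, P(M_t ≥ a) = 2 · P(B_t ≥ a) for a ≥ 0. Since B_t ~ N(0, t), P(B_t ≥ 3.89) = 1 − Φ(3.89/√t) = 1 − Φ(3.89/√9.73) = 1 − Φ(1.2471). So
  P(M_{9.73} ≥ 3.89) = 2(1 − Φ(1.2471)) ≈ 0.2124.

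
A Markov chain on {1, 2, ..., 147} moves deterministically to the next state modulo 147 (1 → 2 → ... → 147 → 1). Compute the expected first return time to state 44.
E[T_44 | X_0 = 44] = 147

The chain cycles deterministically, so starting at state 44 it returns in exactly 147 steps. Equivalently, the stationary distribution is uniform π_j = 1/147 for every state j, so by Kac's formula E[T_44] = 1/π_44 = 147.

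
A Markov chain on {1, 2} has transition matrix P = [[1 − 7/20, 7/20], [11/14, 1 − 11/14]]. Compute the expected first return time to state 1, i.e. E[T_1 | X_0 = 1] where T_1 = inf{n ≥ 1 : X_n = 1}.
E[T_1 | X_0 = 1] = 1/π_1 = 159/110

For an irreducible recurrent Markov chain with stationary distribution π, E[T_i | X_0 = i] = 1/π_i (Kac's formula). Here π_1 = (11/14)/(7/20 + 11/14) = (11/14)/(159/140) = 110/159, so E[T_1 | X_0 = 1] = 1/π_1 = (7/20 + 11/14)/(11/14) = (159/140)/(11/14) = 159/110.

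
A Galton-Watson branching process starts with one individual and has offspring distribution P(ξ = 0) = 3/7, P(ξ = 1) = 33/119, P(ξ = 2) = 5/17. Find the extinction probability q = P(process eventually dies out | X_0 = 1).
q = 1

Mean offspring μ = 0·3/7 + 1·33/119 + 2·5/17 = 103/119 ≤ 1. For μ ≤ 1 with offspring not concentrated at 1, the Galton-Watson process goes extinct almost surely, so q = 1.
(Algebraic check: The pgf is f(s) = 3/7 + 33/119·s + 5/17·s². The extinction probability q is the smallest fixed point of f in [0, 1]. Setting s = f(s):
  5/17·s² + (33/119 − 1)·s + 3/7 = 0
  5/17·s² − (3/7 + 5/17)·s + 3/7 = 0
which factors as (s − 1)·(5/17·s − 3/7) = 0, giving roots s = 1 and s = (3/7)/(5/17) = 51/35. Since 51/35 ≥ 1, the smallest root in [0, 1] is s = 1.)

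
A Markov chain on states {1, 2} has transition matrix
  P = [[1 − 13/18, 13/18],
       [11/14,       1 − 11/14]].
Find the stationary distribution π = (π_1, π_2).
π_1 = 99/190, π_2 = 91/190

Solve πP = π with π_1 + π_2 = 1. From πP = π: π_1 · (1 − 13/18) + π_2 · 11/14 = π_1 ⇒ π_2 · 11/14 = π_1 · 13/18 ⇒ π_2/π_1 = (13/18)/(11/14) = 91/99. Together with π_1 + π_2 = 1:
  π_1 = (11/14)/(13/18 + 11/14) = (11/14)/(95/63) = 99/190,
  π_2 = (13/18)/(13/18 + 11/14) = (13/18)/(95/63) = 91/190.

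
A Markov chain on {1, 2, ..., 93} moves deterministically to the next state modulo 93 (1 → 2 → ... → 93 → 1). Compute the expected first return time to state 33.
E[T_33 | X_0 = 33] = 93

The chain cycles deterministically, so starting at state 33 it returns in exactly 93 steps. Equivalently, the stationary distribution is uniform π_j = 1/93 for every state j, so by Kac's formula E[T_33] = 1/π_33 = 93.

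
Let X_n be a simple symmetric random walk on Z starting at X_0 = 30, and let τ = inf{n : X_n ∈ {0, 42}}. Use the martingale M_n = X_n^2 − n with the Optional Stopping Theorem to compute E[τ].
E[τ] = 360

M_n = X_n^2 − n is a martingale (since E[X_{n+1}^2 | F_n] = X_n^2 + 1). By OST (τ has finite mean in a bounded region), E[M_τ] = E[M_0] = X_0^2 − 0 = 30^2 = 900. Also E[M_τ] = E[X_τ^2] − E[τ]. The walk exits at 0 or 42, with P(hit 42 first) = 30/42, so E[X_τ^2] = 42^2 · 30/42 + 0 = 1260. Thus E[τ] = E[X_τ^2] − E[M_τ] = 1260 − 900 = 360 = 30(42 − 30) = 360.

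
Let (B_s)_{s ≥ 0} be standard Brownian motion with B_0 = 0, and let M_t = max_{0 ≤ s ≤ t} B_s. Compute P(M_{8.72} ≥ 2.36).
P(M_{8.72} ≥ 2.36) = 2·P(B_{8.72} ≥ 2.36) = 2(1 − Φ(2.36/√8.72)) ≈ 0.4242

By the reflection principle for Brownian motion, P(M_t ≥ a) = 2 · P(B_t ≥ a) for a ≥ 0. Since B_t ~ N(0, t), P(B_t ≥ 2.36) = 1 − Φ(2.36/√t) = 1 − Φ(2.36/√8.72) = 1 − Φ(0.7992). So
  P(M_{8.72} ≥ 2.36) = 2(1 − Φ(0.7992)) ≈ 0.4242.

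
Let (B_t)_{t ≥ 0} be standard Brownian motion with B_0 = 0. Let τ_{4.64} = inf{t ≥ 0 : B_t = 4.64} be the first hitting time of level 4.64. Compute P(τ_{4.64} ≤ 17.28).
P(τ_{4.64} ≤ 17.28) = 2(1 − Φ(4.64/√17.28)) = 2(1 − Φ(1.1162)) ≈ 0.2643

By the reflection principle for standard BM, P(τ_b ≤ t) = 2 · P(B_t ≥ b). Since B_t ~ N(0, t), P(B_t ≥ 4.64) = 1 − Φ(4.64/√t) = 1 − Φ(4.64/√17.28) = 1 − Φ(1.1162) ≈ 0.13217. Doubling: P(τ_{4.64} ≤ 17.28) ≈ 2 · 0.13217 = 0.26434 ≈ 0.2643.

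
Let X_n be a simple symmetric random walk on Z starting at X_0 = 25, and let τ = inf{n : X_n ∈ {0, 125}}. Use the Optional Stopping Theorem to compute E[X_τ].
E[X_τ] = 25

X_n is a martingale and τ is a bounded-mean stopping time (indeed τ is finite a.s. with bounded expectation since the walk is in a bounded region). By the OST, E[X_τ] = E[X_0] = 25. Equivalently: E[X_τ] = 125 · P(hit 125 first) + 0 · P(hit 0 first) = 125 · (25/125) = 25.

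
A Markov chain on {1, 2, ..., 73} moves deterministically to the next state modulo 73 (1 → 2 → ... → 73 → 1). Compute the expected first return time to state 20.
E[T_20 | X_0 = 20] = 73

The chain cycles deterministically, so starting at state 20 it returns in exactly 73 steps. Equivalently, the stationary distribution is uniform π_j = 1/73 for every state j, so by Kac's formula E[T_20] = 1/π_20 = 73.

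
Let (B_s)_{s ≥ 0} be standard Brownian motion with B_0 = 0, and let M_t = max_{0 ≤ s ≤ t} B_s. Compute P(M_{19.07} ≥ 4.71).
P(M_{19.07} ≥ 4.71) = 2·P(B_{19.07} ≥ 4.71) = 2(1 − Φ(4.71/√19.07)) ≈ 0.2808

By the reflection principle for Brownian motion, P(M_t ≥ a) = 2 · P(B_t ≥ a) for a ≥ 0. Since B_t ~ N(0, t), P(B_t ≥ 4.71) = 1 − Φ(4.71/√t) = 1 − Φ(4.71/√19.07) = 1 − Φ(1.0786). So
  P(M_{19.07} ≥ 4.71) = 2(1 − Φ(1.0786)) ≈ 0.2808.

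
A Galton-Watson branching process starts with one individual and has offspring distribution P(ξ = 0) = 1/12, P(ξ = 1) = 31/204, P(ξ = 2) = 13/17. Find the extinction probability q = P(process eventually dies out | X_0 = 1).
q = 17/156

The pgf is f(s) = 1/12 + 31/204·s + 13/17·s². The extinction probability q is the smallest fixed point of f in [0, 1]. Setting s = f(s):
  13/17·s² + (31/204 − 1)·s + 1/12 = 0
  13/17·s² − (1/12 + 13/17)·s + 1/12 = 0
which factors as (s − 1)·(13/17·s − 1/12) = 0, giving roots s = 1 and s = (1/12)/(13/17) = 17/156.
Mean offspring μ = 31/204 + 2·13/17 = 343/204 > 1 (supercritical), so q < 1. The extinction probability is the smaller root: q = (1/12)/(13/17) = 17/156.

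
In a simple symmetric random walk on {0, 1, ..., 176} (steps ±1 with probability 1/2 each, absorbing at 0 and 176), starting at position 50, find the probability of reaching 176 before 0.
P(hit 176 before 0) = 50/176 = 25/88

Let u_k = P(hit 176 before 0 | start at k). Then u_0 = 0, u_176 = 1, and u_k = u_{k-1}/2 + u_{k+1}/2 for 1 ≤ k ≤ 175. This harmonic recurrence is solved by u_k = k/176, giving u_50 = 50/176 = 25/88.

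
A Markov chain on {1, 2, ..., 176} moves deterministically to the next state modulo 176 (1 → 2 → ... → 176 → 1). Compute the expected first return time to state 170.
E[T_170 | X_0 = 170] = 176

The chain cycles deterministically, so starting at state 170 it returns in exactly 176 steps. Equivalently, the stationary distribution is uniform π_j = 1/176 for every state j, so by Kac's formula E[T_170] = 1/π_170 = 176.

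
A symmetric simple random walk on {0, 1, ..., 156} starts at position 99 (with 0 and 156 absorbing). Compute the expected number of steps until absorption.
E[τ | X_0 = 99] = 5643

Let v_k = E[τ | X_0 = k]. Boundary: v_0 = v_156 = 0. Recurrence: v_k = 1 + (v_{k-1} + v_{k+1})/2 for 1 ≤ k ≤ 155. The particular solution to v_k − (v_{k-1} + v_{k+1})/2 = 1 is v_k = −k^2. Adding homogeneous solution A + B k and matching boundaries gives v_k = k (156 − k). Substituting k = 99: v_99 = 99 · 57 = 5643.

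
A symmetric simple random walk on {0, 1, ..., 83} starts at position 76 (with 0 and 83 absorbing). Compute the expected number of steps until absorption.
E[τ | X_0 = 76] = 532

Let v_k = E[τ | X_0 = k]. Boundary: v_0 = v_83 = 0. Recurrence: v_k = 1 + (v_{k-1} + v_{k+1})/2 for 1 ≤ k ≤ 82. The particular solution to v_k − (v_{k-1} + v_{k+1})/2 = 1 is v_k = −k^2. Adding homogeneous solution A + B k and matching boundaries gives v_k = k (83 − k). Substituting k = 76: v_76 = 76 · 7 = 532.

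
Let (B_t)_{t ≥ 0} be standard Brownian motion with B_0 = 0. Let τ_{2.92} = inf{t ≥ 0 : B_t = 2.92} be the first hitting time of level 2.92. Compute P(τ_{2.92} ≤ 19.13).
P(τ_{2.92} ≤ 19.13) = 2(1 − Φ(2.92/√19.13)) = 2(1 − Φ(0.6676)) ≈ 0.5044

By the reflection principle for standard BM, P(τ_b ≤ t) = 2 · P(B_t ≥ b). Since B_t ~ N(0, t), P(B_t ≥ 2.92) = 1 − Φ(2.92/√t) = 1 − Φ(2.92/√19.13) = 1 − Φ(0.6676) ≈ 0.25219. Doubling: P(τ_{2.92} ≤ 19.13) ≈ 2 · 0.25219 = 0.50438 ≈ 0.5044.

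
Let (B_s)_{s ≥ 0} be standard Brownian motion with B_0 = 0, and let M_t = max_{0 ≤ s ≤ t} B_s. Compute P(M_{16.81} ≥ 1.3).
P(M_{16.81} ≥ 1.3) = 2·P(B_{16.81} ≥ 1.3) = 2(1 − Φ(1.3/√16.81)) ≈ 0.7512

By the reflection principle for Brownian motion, P(M_t ≥ a) = 2 · P(B_t ≥ a) for a ≥ 0. Since B_t ~ N(0, t), P(B_t ≥ 1.3) = 1 − Φ(1.3/√t) = 1 − Φ(1.3/√16.81) = 1 − Φ(0.3171). So
  P(M_{16.81} ≥ 1.3) = 2(1 − Φ(0.3171)) ≈ 0.7512.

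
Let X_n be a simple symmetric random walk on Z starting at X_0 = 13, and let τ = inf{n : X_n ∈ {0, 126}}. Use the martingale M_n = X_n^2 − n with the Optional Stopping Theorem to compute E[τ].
E[τ] = 1469

M_n = X_n^2 − n is a martingale (since E[X_{n+1}^2 | F_n] = X_n^2 + 1). By OST (τ has finite mean in a bounded region), E[M_τ] = E[M_0] = X_0^2 − 0 = 13^2 = 169. Also E[M_τ] = E[X_τ^2] − E[τ]. The walk exits at 0 or 126, with P(hit 126 first) = 13/126, so E[X_τ^2] = 126^2 · 13/126 + 0 = 1638. Thus E[τ] = E[X_τ^2] − E[M_τ] = 1638 − 169 = 1469 = 13(126 − 13) = 1469.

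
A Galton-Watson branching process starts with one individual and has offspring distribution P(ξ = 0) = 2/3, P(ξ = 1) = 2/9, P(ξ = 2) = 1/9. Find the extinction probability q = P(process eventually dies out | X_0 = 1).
q = 1

Mean offspring μ = 0·2/3 + 1·2/9 + 2·1/9 = 4/9 ≤ 1. For μ ≤ 1 with offspring not concentrated at 1, the Galton-Watson process goes extinct almost surely, so q = 1.
(Algebraic check: The pgf is f(s) = 2/3 + 2/9·s + 1/9·s². The extinction probability q is the smallest fixed point of f in [0, 1]. Setting s = f(s):
  1/9·s² + (2/9 − 1)·s + 2/3 = 0
  1/9·s² − (2/3 + 1/9)·s + 2/3 = 0
which factors as (s − 1)·(1/9·s − 2/3) = 0, giving roots s = 1 and s = (2/3)/(1/9) = 6. Since 6 ≥ 1, the smallest root in [0, 1] is s = 1.)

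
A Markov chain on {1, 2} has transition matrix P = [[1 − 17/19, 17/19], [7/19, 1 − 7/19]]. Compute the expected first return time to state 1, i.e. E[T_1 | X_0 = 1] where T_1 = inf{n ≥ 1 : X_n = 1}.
E[T_1 | X_0 = 1] = 1/π_1 = 24/7

For an irreducible recurrent Markov chain with stationary distribution π, E[T_i | X_0 = i] = 1/π_i (Kac's formula). Here π_1 = (7/19)/(17/19 + 7/19) = (7/19)/(24/19) = 7/24, so E[T_1 | X_0 = 1] = 1/π_1 = (17/19 + 7/19)/(7/19) = (24/19)/(7/19) = 24/7.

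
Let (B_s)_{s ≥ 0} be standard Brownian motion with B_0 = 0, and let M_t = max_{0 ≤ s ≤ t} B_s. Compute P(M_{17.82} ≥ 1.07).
P(M_{17.82} ≥ 1.07) = 2·P(B_{17.82} ≥ 1.07) = 2(1 − Φ(1.07/√17.82)) ≈ 0.7999

By the reflection principle for Brownian motion, P(M_t ≥ a) = 2 · P(B_t ≥ a) for a ≥ 0. Since B_t ~ N(0, t), P(B_t ≥ 1.07) = 1 − Φ(1.07/√t) = 1 − Φ(1.07/√17.82) = 1 − Φ(0.2535). So
  P(M_{17.82} ≥ 1.07) = 2(1 − Φ(0.2535)) ≈ 0.7999.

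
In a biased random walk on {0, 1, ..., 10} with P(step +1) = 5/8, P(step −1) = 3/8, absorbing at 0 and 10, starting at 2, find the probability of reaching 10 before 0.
P(hit 10 before 0) = (1 − (3/5)^2) / (1 − (3/5)^10) = 390625/606661

Let u_k denote P(reach 10 before 0 | start at k). Boundary: u_0 = 0, u_10 = 1. Recurrence: u_k = 5/8·u_{k+1} + 3/8·u_{k-1} for 1 ≤ k ≤ 9. Try u_k = A + B·r^k with r = q/p = (3/8)/(5/8) = 3/5. Substitution satisfies the recurrence; boundary conditions give:
  u_k = (1 − r^k) / (1 − r^N) = (1 − (3/5)^2) / (1 − (3/5)^10) = 390625/606661.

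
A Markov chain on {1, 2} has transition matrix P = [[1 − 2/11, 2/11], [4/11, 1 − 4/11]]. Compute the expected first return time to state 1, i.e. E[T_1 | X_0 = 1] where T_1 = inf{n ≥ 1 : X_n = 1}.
E[T_1 | X_0 = 1] = 1/π_1 = 3/2

For an irreducible recurrent Markov chain with stationary distribution π, E[T_i | X_0 = i] = 1/π_i (Kac's formula). Here π_1 = (4/11)/(2/11 + 4/11) = (4/11)/(6/11) = 2/3, so E[T_1 | X_0 = 1] = 1/π_1 = (2/11 + 4/11)/(4/11) = (6/11)/(4/11) = 3/2.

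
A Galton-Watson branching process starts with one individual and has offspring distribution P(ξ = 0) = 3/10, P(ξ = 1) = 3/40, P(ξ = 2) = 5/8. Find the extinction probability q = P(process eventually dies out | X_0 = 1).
q = 12/25

The pgf is f(s) = 3/10 + 3/40·s + 5/8·s². The extinction probability q is the smallest fixed point of f in [0, 1]. Setting s = f(s):
  5/8·s² + (3/40 − 1)·s + 3/10 = 0
  5/8·s² − (3/10 + 5/8)·s + 3/10 = 0
which factors as (s − 1)·(5/8·s − 3/10) = 0, giving roots s = 1 and s = (3/10)/(5/8) = 12/25.
Mean offspring μ = 3/40 + 2·5/8 = 53/40 > 1 (supercritical), so q < 1. The extinction probability is the smaller root: q = (3/10)/(5/8) = 12/25.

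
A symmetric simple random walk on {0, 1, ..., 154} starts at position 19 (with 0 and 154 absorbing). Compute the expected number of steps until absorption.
E[τ | X_0 = 19] = 2565

Let v_k = E[τ | X_0 = k]. Boundary: v_0 = v_154 = 0. Recurrence: v_k = 1 + (v_{k-1} + v_{k+1})/2 for 1 ≤ k ≤ 153. The particular solution to v_k − (v_{k-1} + v_{k+1})/2 = 1 is v_k = −k^2. Adding homogeneous solution A + B k and matching boundaries gives v_k = k (154 − k). Substituting k = 19: v_19 = 19 · 135 = 2565.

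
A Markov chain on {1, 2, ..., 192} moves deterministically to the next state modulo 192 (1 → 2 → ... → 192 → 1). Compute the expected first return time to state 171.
E[T_171 | X_0 = 171] = 192

The chain cycles deterministically, so starting at state 171 it returns in exactly 192 steps. Equivalently, the stationary distribution is uniform π_j = 1/192 for every state j, so by Kac's formula E[T_171] = 1/π_171 = 192.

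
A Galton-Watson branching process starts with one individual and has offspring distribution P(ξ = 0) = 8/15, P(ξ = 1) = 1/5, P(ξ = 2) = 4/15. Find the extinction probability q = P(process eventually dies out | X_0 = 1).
q = 1

Mean offspring μ = 0·8/15 + 1·1/5 + 2·4/15 = 11/15 ≤ 1. For μ ≤ 1 with offspring not concentrated at 1, the Galton-Watson process goes extinct almost surely, so q = 1.
(Algebraic check: The pgf is f(s) = 8/15 + 1/5·s + 4/15·s². The extinction probability q is the smallest fixed point of f in [0, 1]. Setting s = f(s):
  4/15·s² + (1/5 − 1)·s + 8/15 = 0
  4/15·s² − (8/15 + 4/15)·s + 8/15 = 0
which factors as (s − 1)·(4/15·s − 8/15) = 0, giving roots s = 1 and s = (8/15)/(4/15) = 2. Since 2 ≥ 1, the smallest root in [0, 1] is s = 1.)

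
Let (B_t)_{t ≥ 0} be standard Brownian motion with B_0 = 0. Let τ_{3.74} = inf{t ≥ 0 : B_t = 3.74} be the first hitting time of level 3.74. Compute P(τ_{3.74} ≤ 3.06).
P(τ_{3.74} ≤ 3.06) = 2(1 − Φ(3.74/√3.06)) = 2(1 − Φ(2.1380)) ≈ 0.0325

By the reflection principle for standard BM, P(τ_b ≤ t) = 2 · P(B_t ≥ b). Since B_t ~ N(0, t), P(B_t ≥ 3.74) = 1 − Φ(3.74/√t) = 1 − Φ(3.74/√3.06) = 1 − Φ(2.1380) ≈ 0.01626. Doubling: P(τ_{3.74} ≤ 3.06) ≈ 2 · 0.01626 = 0.03252 ≈ 0.0325.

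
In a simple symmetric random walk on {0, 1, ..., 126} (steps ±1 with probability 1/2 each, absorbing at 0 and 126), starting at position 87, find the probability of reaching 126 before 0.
P(hit 126 before 0) = 87/126 = 29/42

Let u_k = P(hit 126 before 0 | start at k). Then u_0 = 0, u_126 = 1, and u_k = u_{k-1}/2 + u_{k+1}/2 for 1 ≤ k ≤ 125. This harmonic recurrence is solved by u_k = k/126, giving u_87 = 87/126 = 29/42.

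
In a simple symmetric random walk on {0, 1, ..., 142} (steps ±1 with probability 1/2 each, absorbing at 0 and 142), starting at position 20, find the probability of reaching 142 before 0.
P(hit 142 before 0) = 20/142 = 10/71

Let u_k = P(hit 142 before 0 | start at k). Then u_0 = 0, u_142 = 1, and u_k = u_{k-1}/2 + u_{k+1}/2 for 1 ≤ k ≤ 141. This harmonic recurrence is solved by u_k = k/142, giving u_20 = 20/142 = 10/71.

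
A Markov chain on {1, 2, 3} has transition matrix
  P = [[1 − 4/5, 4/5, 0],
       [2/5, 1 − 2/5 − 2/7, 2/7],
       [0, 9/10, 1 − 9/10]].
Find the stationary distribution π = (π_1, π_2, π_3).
π = (63/229, 126/229, 40/229)

This is a birth-death chain on three states, which satisfies detailed balance: π_1 · P_{12} = π_2 · P_{21} and π_2 · P_{23} = π_3 · P_{32}.
From π_1 · 4/5 = π_2 · 2/5: π_2/π_1 = (4/5)/(2/5) = 2.
From π_2 · 2/7 = π_3 · 9/10: π_3/π_2 = (2/7)/(9/10) = 20/63.
Take π_1 proportional to 1; then unnormalized π = (1, 2, 40/63). Normalize by dividing by the sum 229/63:
  π = (63/229, 126/229, 40/229).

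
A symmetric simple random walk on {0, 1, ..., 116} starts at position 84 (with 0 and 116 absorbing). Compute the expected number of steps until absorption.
E[τ | X_0 = 84] = 2688

Let v_k = E[τ | X_0 = k]. Boundary: v_0 = v_116 = 0. Recurrence: v_k = 1 + (v_{k-1} + v_{k+1})/2 for 1 ≤ k ≤ 115. The particular solution to v_k − (v_{k-1} + v_{k+1})/2 = 1 is v_k = −k^2. Adding homogeneous solution A + B k and matching boundaries gives v_k = k (116 − k). Substituting k = 84: v_84 = 84 · 32 = 2688.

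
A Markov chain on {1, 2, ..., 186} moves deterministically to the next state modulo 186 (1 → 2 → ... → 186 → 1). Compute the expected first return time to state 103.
E[T_103 | X_0 = 103] = 186

The chain cycles deterministically, so starting at state 103 it returns in exactly 186 steps. Equivalently, the stationary distribution is uniform π_j = 1/186 for every state j, so by Kac's formula E[T_103] = 1/π_103 = 186.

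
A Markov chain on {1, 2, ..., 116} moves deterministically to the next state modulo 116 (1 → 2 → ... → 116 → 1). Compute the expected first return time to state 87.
E[T_87 | X_0 = 87] = 116

The chain cycles deterministically, so starting at state 87 it returns in exactly 116 steps. Equivalently, the stationary distribution is uniform π_j = 1/116 for every state j, so by Kac's formula E[T_87] = 1/π_87 = 116.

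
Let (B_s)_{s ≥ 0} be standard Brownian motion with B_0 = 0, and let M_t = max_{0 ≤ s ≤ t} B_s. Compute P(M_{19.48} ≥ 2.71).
P(M_{19.48} ≥ 2.71) = 2·P(B_{19.48} ≥ 2.71) = 2(1 − Φ(2.71/√19.48)) ≈ 0.5392

By the reflection principle for Brownian motion, P(M_t ≥ a) = 2 · P(B_t ≥ a) for a ≥ 0. Since B_t ~ N(0, t), P(B_t ≥ 2.71) = 1 − Φ(2.71/√t) = 1 − Φ(2.71/√19.48) = 1 − Φ(0.6140). So
  P(M_{19.48} ≥ 2.71) = 2(1 − Φ(0.6140)) ≈ 0.5392.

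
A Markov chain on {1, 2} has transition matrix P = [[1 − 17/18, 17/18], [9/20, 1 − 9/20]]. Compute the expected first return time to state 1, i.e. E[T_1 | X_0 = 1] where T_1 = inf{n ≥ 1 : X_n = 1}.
E[T_1 | X_0 = 1] = 1/π_1 = 251/81

For an irreducible recurrent Markov chain with stationary distribution π, E[T_i | X_0 = i] = 1/π_i (Kac's formula). Here π_1 = (9/20)/(17/18 + 9/20) = (9/20)/(251/180) = 81/251, so E[T_1 | X_0 = 1] = 1/π_1 = (17/18 + 9/20)/(9/20) = (251/180)/(9/20) = 251/81.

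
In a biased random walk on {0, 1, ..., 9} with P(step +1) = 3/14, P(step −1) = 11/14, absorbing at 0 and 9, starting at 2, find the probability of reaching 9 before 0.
P(hit 9 before 0) = (1 − (11/3)^2) / (1 − (11/3)^9) = 30618/294741001

Let u_k denote P(reach 9 before 0 | start at k). Boundary: u_0 = 0, u_9 = 1. Recurrence: u_k = 3/14·u_{k+1} + 11/14·u_{k-1} for 1 ≤ k ≤ 8. Try u_k = A + B·r^k with r = q/p = (11/14)/(3/14) = 11/3. Substitution satisfies the recurrence; boundary conditions give:
  u_k = (1 − r^k) / (1 − r^N) = (1 − (11/3)^2) / (1 − (11/3)^9) = 30618/294741001.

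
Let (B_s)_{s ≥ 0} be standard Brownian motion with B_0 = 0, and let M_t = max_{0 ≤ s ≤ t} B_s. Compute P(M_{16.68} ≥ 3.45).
P(M_{16.68} ≥ 3.45) = 2·P(B_{16.68} ≥ 3.45) = 2(1 − Φ(3.45/√16.68)) ≈ 0.3983

By the reflection principle for Brownian motion, P(M_t ≥ a) = 2 · P(B_t ≥ a) for a ≥ 0. Since B_t ~ N(0, t), P(B_t ≥ 3.45) = 1 − Φ(3.45/√t) = 1 − Φ(3.45/√16.68) = 1 − Φ(0.8447). So
  P(M_{16.68} ≥ 3.45) = 2(1 − Φ(0.8447)) ≈ 0.3983.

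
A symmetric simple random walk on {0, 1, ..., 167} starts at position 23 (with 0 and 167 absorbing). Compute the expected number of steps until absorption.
E[τ | X_0 = 23] = 3312

Let v_k = E[τ | X_0 = k]. Boundary: v_0 = v_167 = 0. Recurrence: v_k = 1 + (v_{k-1} + v_{k+1})/2 for 1 ≤ k ≤ 166. The particular solution to v_k − (v_{k-1} + v_{k+1})/2 = 1 is v_k = −k^2. Adding homogeneous solution A + B k and matching boundaries gives v_k = k (167 − k). Substituting k = 23: v_23 = 23 · 144 = 3312.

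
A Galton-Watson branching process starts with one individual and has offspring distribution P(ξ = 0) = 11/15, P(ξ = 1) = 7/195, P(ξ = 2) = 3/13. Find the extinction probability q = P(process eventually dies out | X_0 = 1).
q = 1

Mean offspring μ = 0·11/15 + 1·7/195 + 2·3/13 = 97/195 ≤ 1. For μ ≤ 1 with offspring not concentrated at 1, the Galton-Watson process goes extinct almost surely, so q = 1.
(Algebraic check: The pgf is f(s) = 11/15 + 7/195·s + 3/13·s². The extinction probability q is the smallest fixed point of f in [0, 1]. Setting s = f(s):
  3/13·s² + (7/195 − 1)·s + 11/15 = 0
  3/13·s² − (11/15 + 3/13)·s + 11/15 = 0
which factors as (s − 1)·(3/13·s − 11/15) = 0, giving roots s = 1 and s = (11/15)/(3/13) = 143/45. Since 143/45 ≥ 1, the smallest root in [0, 1] is s = 1.)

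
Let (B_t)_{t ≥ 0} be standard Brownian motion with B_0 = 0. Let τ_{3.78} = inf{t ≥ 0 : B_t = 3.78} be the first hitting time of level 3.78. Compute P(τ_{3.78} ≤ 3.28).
P(τ_{3.78} ≤ 3.28) = 2(1 − Φ(3.78/√3.28)) = 2(1 − Φ(2.0872)) ≈ 0.0369

By the reflection principle for standard BM, P(τ_b ≤ t) = 2 · P(B_t ≥ b). Since B_t ~ N(0, t), P(B_t ≥ 3.78) = 1 − Φ(3.78/√t) = 1 − Φ(3.78/√3.28) = 1 − Φ(2.0872) ≈ 0.01844. Doubling: P(τ_{3.78} ≤ 3.28) ≈ 2 · 0.01844 = 0.03688 ≈ 0.0369.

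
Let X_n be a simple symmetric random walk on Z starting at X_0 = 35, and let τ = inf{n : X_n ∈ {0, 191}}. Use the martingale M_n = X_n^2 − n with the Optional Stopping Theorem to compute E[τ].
E[τ] = 5460

M_n = X_n^2 − n is a martingale (since E[X_{n+1}^2 | F_n] = X_n^2 + 1). By OST (τ has finite mean in a bounded region), E[M_τ] = E[M_0] = X_0^2 − 0 = 35^2 = 1225. Also E[M_τ] = E[X_τ^2] − E[τ]. The walk exits at 0 or 191, with P(hit 191 first) = 35/191, so E[X_τ^2] = 191^2 · 35/191 + 0 = 6685. Thus E[τ] = E[X_τ^2] − E[M_τ] = 6685 − 1225 = 5460 = 35(191 − 35) = 5460.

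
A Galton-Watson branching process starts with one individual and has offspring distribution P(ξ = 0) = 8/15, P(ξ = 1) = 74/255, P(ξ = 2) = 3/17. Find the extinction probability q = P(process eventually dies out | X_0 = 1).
q = 1

Mean offspring μ = 0·8/15 + 1·74/255 + 2·3/17 = 164/255 ≤ 1. For μ ≤ 1 with offspring not concentrated at 1, the Galton-Watson process goes extinct almost surely, so q = 1.
(Algebraic check: The pgf is f(s) = 8/15 + 74/255·s + 3/17·s². The extinction probability q is the smallest fixed point of f in [0, 1]. Setting s = f(s):
  3/17·s² + (74/255 − 1)·s + 8/15 = 0
  3/17·s² − (8/15 + 3/17)·s + 8/15 = 0
which factors as (s − 1)·(3/17·s − 8/15) = 0, giving roots s = 1 and s = (8/15)/(3/17) = 136/45. Since 136/45 ≥ 1, the smallest root in [0, 1] is s = 1.)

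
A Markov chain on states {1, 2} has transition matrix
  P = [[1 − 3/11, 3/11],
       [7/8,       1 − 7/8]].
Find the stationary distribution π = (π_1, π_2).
π_1 = 77/101, π_2 = 24/101

Solve πP = π with π_1 + π_2 = 1. From πP = π: π_1 · (1 − 3/11) + π_2 · 7/8 = π_1 ⇒ π_2 · 7/8 = π_1 · 3/11 ⇒ π_2/π_1 = (3/11)/(7/8) = 24/77. Together with π_1 + π_2 = 1:
  π_1 = (7/8)/(3/11 + 7/8) = (7/8)/(101/88) = 77/101,
  π_2 = (3/11)/(3/11 + 7/8) = (3/11)/(101/88) = 24/101.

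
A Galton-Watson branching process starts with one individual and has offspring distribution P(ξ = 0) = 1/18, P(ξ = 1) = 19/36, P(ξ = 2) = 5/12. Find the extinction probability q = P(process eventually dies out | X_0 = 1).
q = 2/15

The pgf is f(s) = 1/18 + 19/36·s + 5/12·s². The extinction probability q is the smallest fixed point of f in [0, 1]. Setting s = f(s):
  5/12·s² + (19/36 − 1)·s + 1/18 = 0
  5/12·s² − (1/18 + 5/12)·s + 1/18 = 0
which factors as (s − 1)·(5/12·s − 1/18) = 0, giving roots s = 1 and s = (1/18)/(5/12) = 2/15.
Mean offspring μ = 19/36 + 2·5/12 = 49/36 > 1 (supercritical), so q < 1. The extinction probability is the smaller root: q = (1/18)/(5/12) = 2/15.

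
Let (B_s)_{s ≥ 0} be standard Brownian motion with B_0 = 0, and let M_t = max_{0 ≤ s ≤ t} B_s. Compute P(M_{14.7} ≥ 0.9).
P(M_{14.7} ≥ 0.9) = 2·P(B_{14.7} ≥ 0.9) = 2(1 − Φ(0.9/√14.7)) ≈ 0.8144

By the reflection principle for Brownian motion, P(M_t ≥ a) = 2 · P(B_t ≥ a) for a ≥ 0. Since B_t ~ N(0, t), P(B_t ≥ 0.9) = 1 − Φ(0.9/√t) = 1 − Φ(0.9/√14.7) = 1 − Φ(0.2347). So
  P(M_{14.7} ≥ 0.9) = 2(1 − Φ(0.2347)) ≈ 0.8144.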